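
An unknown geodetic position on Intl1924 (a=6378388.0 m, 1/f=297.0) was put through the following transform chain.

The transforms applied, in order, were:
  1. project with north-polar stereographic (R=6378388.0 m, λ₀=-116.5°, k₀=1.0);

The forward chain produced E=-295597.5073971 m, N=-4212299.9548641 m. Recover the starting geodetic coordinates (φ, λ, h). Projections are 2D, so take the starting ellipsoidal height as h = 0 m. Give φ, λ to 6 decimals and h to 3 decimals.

start: E=-295597.5074, N=-4212299.9549 m
→ stereo⁻¹: φ=53.36956800°, λ=-120.51414200°

φ=53.369568°, λ=-120.514142°, h=0.000 m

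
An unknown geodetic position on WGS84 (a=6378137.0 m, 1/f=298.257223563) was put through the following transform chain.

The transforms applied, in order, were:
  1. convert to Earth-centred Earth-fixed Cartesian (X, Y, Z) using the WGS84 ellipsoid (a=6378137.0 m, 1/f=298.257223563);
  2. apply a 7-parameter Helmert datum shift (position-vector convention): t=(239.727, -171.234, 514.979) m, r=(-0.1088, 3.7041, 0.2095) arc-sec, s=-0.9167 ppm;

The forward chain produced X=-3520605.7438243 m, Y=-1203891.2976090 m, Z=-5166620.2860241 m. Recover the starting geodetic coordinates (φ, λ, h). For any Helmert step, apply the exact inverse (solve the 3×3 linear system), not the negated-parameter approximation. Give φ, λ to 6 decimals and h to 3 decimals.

start: X=-3520605.7438, Y=-1203891.2976, Z=-5166620.2860 m
→ Helmert⁻¹: X=-3520757.1284, Y=-1203714.8655, Z=-5167203.8624
→ geod (Bowring, a=6378137.000): φ=-54.42499600°, λ=-161.12490800°, h=3438.2780 m

φ=-54.424996°, λ=-161.124908°, h=3438.278 m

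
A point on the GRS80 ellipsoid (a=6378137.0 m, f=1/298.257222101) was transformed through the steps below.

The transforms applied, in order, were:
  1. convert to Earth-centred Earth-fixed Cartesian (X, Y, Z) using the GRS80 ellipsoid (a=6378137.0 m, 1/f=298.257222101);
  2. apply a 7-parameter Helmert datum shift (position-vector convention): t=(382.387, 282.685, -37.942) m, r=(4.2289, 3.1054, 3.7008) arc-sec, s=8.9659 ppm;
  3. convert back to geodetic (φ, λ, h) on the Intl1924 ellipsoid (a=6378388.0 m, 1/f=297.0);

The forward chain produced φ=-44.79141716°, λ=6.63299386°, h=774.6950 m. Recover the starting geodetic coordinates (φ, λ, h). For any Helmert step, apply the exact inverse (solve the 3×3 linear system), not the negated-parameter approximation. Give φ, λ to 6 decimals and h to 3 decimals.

φ=-44.792248°, λ=6.627727°, h=603.600 m

start: φ=-44.791417°, λ=6.632994°, h=774.695 m
→ ECEF (a=6378388.000, f=1/297.0): X=4504358.2377, Y=523800.7717, Z=-4471553.9431
→ Helmert⁻¹: X=4504012.1776, Y=523340.9077, Z=-4471418.8302
→ geod (Bowring, a=6378137.000): φ=-44.79224800°, λ=6.62772700°, h=603.6000 m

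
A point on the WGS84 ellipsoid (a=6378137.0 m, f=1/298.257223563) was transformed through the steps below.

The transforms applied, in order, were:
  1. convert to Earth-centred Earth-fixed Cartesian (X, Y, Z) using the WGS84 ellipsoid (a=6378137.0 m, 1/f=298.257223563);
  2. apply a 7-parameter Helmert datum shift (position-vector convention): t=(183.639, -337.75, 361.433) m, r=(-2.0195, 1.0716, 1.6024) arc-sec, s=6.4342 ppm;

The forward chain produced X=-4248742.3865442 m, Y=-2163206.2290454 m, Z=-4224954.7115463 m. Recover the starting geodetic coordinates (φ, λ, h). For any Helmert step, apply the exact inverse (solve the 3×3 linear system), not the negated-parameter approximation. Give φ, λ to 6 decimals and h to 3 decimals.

start: X=-4248742.3865, Y=-2163206.2290, Z=-4224954.7115 m
→ Helmert⁻¹: X=-4248893.5375, Y=-2162780.1852, Z=-4225332.2077
→ geod (Bowring, a=6378137.000): φ=-41.73989000°, λ=-153.02290600°, h=1865.6990 m

φ=-41.739890°, λ=-153.022906°, h=1865.699 m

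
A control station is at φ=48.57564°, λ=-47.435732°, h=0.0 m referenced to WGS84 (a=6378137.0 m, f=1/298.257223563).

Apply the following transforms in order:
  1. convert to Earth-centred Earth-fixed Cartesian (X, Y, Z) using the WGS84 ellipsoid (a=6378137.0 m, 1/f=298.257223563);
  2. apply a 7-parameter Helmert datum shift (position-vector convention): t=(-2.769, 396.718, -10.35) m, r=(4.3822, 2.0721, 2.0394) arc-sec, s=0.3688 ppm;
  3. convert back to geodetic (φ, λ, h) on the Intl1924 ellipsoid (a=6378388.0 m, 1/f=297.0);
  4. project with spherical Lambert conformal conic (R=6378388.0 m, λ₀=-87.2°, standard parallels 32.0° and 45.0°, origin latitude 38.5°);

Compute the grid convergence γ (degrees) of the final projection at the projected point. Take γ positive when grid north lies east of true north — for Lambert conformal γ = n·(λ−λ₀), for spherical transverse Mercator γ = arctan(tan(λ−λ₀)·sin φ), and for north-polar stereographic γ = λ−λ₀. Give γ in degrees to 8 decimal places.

start: φ=48.575640°, λ=-47.435732°, h=0.000 m
→ ECEF (a=6378137.000, f=1/298.257223563): X=2859846.5930, Y=-3113955.2224, Z=4759466.9142
→ Helmert 7p (PV): X=2859923.4801, Y=-3113632.4940, Z=4759363.4324
→ geod (Bowring, a=6378388.000): φ=48.57709196°, λ=-47.43200609°, h=-400.1468 m
→ into lcc (λ₀=-87.2°): φ=48.57709196°, λ−λ₀=39.76799391°
convergence γ = 24.80964121°

24.80964121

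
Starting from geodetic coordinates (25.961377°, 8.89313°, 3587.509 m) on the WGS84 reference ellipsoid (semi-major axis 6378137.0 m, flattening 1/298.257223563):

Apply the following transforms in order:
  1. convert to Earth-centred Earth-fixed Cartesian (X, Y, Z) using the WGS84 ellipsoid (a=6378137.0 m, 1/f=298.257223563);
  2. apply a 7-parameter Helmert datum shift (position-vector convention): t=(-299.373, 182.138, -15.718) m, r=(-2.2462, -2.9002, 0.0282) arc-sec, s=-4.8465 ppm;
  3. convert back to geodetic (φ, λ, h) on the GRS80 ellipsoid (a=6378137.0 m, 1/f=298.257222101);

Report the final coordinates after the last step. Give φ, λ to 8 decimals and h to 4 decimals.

φ=25.96300953°, λ=8.89575398°, h=3309.3207 m

start: φ=25.961377°, λ=8.893130°, h=3587.509 m
→ ECEF (a=6378137.000, f=1/298.257223563): X=5672401.4393, Y=887577.5506, Z=2776785.9032
→ Helmert 7p (PV): X=5672035.4107, Y=887786.4012, Z=2776826.8188
→ geod (Bowring, a=6378137.000): φ=25.96300953°, λ=8.89575398°, h=3309.3207 m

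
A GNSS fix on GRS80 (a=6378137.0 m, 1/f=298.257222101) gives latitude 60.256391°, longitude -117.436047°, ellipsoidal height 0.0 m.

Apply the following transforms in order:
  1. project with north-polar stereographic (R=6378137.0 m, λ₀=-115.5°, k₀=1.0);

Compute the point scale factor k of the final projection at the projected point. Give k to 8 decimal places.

start: φ=60.256391°, λ=-117.436047°, h=0.000 m
→ into stereo (λ₀=-115.5°): φ=60.25639100°, λ−λ₀=-1.93604700°
scale k = 1.07051816

1.07051816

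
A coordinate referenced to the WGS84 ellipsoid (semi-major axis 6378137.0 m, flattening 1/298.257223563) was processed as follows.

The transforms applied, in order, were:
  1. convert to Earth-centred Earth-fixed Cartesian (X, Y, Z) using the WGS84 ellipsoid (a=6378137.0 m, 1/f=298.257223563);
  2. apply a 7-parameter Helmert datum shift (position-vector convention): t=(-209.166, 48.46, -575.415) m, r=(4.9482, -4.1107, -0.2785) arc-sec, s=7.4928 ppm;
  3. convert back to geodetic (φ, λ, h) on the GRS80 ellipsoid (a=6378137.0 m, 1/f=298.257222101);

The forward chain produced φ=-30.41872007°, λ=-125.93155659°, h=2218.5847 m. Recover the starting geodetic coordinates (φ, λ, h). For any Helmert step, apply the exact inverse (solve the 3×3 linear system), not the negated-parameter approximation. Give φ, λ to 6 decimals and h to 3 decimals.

start: φ=-30.418720°, λ=-125.931557°, h=2218.585 m
→ ECEF (a=6378137.000, f=1/298.257222101): X=-3231500.0425, Y=-4458969.7945, Z=-3211610.7174
→ Helmert⁻¹: X=-3231324.6342, Y=-4459066.2338, Z=-3210839.8741
→ geod (Bowring, a=6378137.000): φ=-30.41283900°, λ=-125.92949000°, h=1806.9070 m

φ=-30.412839°, λ=-125.929490°, h=1806.907 m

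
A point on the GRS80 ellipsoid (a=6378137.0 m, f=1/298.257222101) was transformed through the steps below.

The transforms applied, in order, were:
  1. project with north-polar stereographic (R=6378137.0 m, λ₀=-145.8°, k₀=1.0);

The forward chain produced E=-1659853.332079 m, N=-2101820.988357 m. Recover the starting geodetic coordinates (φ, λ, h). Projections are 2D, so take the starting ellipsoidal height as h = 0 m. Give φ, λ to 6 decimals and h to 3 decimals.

φ=66.285740°, λ=175.901089°, h=0.000 m

start: E=-1659853.3321, N=-2101820.9884 m
→ stereo⁻¹: φ=66.28574000°, λ=175.90108900°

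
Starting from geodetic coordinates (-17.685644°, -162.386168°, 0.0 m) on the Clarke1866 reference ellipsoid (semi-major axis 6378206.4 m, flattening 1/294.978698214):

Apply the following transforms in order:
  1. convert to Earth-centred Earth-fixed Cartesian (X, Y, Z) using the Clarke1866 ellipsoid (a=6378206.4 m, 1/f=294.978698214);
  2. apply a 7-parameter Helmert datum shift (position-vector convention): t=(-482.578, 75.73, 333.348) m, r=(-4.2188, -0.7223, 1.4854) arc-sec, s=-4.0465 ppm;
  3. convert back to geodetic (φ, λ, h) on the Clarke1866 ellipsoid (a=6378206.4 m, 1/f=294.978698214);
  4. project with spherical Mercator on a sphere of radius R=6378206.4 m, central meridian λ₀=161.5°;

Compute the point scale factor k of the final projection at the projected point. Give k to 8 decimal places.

start: φ=-17.685644°, λ=-162.386168°, h=0.000 m
→ ECEF (a=6378206.400, f=1/294.978698214): X=-5793674.4461, Y=-1839401.3296, Z=-1925149.1091
→ Helmert 7p (PV): X=-5794113.5923, Y=-1839399.2545, Z=-1924790.6375
→ geod (Bowring, a=6378206.400): φ=-17.68141097°, λ=-162.38743910°, h=289.2948 m
→ into merc (λ₀=161.5°): φ=-17.68141097°, λ−λ₀=36.11256090°
scale k = 1.04958219

1.04958219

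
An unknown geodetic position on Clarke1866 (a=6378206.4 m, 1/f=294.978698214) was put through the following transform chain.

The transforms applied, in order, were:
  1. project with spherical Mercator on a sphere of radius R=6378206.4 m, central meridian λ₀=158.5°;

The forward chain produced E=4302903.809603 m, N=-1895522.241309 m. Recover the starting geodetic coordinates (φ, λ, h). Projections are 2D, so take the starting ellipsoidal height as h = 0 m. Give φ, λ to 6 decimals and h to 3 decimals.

φ=-16.782330°, λ=-162.846778°, h=0.000 m

start: E=4302903.8096, N=-1895522.2413 m
→ merc⁻¹: φ=-16.78233000°, λ=-162.84677800°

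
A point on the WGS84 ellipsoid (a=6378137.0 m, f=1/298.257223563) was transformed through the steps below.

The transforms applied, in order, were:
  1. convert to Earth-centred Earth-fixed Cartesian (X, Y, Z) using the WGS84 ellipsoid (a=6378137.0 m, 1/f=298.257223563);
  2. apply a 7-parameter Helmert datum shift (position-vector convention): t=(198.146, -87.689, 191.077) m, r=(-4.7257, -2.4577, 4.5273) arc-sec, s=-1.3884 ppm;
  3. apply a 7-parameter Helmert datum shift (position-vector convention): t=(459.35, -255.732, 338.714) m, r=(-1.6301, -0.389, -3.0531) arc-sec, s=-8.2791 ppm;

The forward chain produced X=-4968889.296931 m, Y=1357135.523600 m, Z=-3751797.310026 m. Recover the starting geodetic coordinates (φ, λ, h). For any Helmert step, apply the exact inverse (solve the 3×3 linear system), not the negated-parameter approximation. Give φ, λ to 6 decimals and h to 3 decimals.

φ=-36.250826°, λ=164.720335°, h=2673.017 m

start: X=-4968889.2969, Y=1357135.5236, Z=-3751797.3100 m
→ Helmert⁻¹: X=-4969416.9567, Y=1357358.5901, Z=-3752146.9895
→ Helmert⁻¹: X=-4969636.9127, Y=1357643.2095, Z=-3752252.9570
→ geod (Bowring, a=6378137.000): φ=-36.25082600°, λ=164.72033500°, h=2673.0170 m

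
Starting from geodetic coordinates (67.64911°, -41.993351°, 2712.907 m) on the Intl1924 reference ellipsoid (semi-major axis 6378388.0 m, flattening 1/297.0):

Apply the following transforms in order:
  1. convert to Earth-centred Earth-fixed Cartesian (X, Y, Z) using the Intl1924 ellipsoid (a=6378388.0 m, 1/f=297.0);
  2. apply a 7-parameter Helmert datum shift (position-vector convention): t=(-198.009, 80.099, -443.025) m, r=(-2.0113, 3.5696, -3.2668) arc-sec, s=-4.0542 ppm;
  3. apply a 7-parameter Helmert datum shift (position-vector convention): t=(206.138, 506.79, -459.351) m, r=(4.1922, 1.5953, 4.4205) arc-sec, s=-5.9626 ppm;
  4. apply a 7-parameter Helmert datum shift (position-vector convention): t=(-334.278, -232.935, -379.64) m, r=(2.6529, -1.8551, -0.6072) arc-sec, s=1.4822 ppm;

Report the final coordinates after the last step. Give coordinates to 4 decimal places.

X=1808459.6999 m, Y=-1627948.2528 m, Z=5877566.5467 m

start: φ=67.649110°, λ=-41.993351°, h=2712.907 m
→ ECEF (a=6378388.000, f=1/297.0): X=1808702.6308, Y=-1628183.1418, Z=5878965.9033
→ Helmert 7p (PV): X=1808573.2425, Y=-1628067.7619, Z=5878483.6191
→ Helmert 7p (PV): X=1808848.9532, Y=-1627631.9804, Z=5877942.1400
→ Helmert 7p (PV): X=1808459.6999, Y=-1627948.2528, Z=5877566.5467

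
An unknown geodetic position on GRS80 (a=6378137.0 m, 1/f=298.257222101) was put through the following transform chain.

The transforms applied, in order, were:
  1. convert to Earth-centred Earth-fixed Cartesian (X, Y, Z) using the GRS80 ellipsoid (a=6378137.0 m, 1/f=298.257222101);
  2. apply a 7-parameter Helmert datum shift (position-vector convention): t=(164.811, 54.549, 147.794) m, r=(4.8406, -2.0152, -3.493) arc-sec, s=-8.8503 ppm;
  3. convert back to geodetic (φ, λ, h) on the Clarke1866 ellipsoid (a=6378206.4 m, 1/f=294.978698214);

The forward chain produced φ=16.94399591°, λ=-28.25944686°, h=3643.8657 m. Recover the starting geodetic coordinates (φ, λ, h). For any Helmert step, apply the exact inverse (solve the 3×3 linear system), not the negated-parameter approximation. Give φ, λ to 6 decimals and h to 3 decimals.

φ=16.941982°, λ=-28.259221°, h=3592.386 m

start: φ=16.943996°, λ=-28.259447°, h=3643.866 m
→ ECEF (a=6378206.400, f=1/294.978698214): X=5378743.6477, Y=-2891246.1968, Z=1847855.1995
→ Helmert⁻¹: X=5378693.4525, Y=-2891191.8867, Z=1847739.0589
→ geod (Bowring, a=6378137.000): φ=16.94198200°, λ=-28.25922100°, h=3592.3860 m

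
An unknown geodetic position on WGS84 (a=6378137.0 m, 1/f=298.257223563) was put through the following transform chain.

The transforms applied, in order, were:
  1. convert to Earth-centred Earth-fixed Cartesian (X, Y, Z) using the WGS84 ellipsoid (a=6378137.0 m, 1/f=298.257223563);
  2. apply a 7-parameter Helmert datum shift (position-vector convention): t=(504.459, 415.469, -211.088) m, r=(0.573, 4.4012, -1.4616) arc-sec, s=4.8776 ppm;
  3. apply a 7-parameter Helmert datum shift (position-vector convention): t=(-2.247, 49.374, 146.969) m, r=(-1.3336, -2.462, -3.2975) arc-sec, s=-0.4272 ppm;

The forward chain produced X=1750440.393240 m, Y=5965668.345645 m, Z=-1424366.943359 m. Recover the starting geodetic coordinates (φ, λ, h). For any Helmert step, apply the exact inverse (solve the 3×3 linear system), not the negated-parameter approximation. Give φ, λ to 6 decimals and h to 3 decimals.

start: X=1750440.3932, Y=5965668.3456, Z=-1424366.9434 m
→ Helmert⁻¹: X=1750331.0137, Y=5965658.7123, Z=-1424496.8422
→ Helmert⁻¹: X=1749806.1403, Y=5965222.5900, Z=-1424258.0418
→ geod (Bowring, a=6378137.000): φ=-12.98817300°, λ=73.65176200°, h=568.4300 m

φ=-12.988173°, λ=73.651762°, h=568.430 m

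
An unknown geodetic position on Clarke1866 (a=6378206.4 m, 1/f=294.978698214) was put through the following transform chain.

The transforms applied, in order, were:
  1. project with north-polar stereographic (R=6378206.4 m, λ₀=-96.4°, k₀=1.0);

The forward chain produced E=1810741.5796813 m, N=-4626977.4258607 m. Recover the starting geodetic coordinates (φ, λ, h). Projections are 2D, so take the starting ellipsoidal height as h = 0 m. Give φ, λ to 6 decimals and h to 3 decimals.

start: E=1810741.5797, N=-4626977.4259 m
→ stereo⁻¹: φ=47.43778600°, λ=-75.02738900°

φ=47.437786°, λ=-75.027389°, h=0.000 m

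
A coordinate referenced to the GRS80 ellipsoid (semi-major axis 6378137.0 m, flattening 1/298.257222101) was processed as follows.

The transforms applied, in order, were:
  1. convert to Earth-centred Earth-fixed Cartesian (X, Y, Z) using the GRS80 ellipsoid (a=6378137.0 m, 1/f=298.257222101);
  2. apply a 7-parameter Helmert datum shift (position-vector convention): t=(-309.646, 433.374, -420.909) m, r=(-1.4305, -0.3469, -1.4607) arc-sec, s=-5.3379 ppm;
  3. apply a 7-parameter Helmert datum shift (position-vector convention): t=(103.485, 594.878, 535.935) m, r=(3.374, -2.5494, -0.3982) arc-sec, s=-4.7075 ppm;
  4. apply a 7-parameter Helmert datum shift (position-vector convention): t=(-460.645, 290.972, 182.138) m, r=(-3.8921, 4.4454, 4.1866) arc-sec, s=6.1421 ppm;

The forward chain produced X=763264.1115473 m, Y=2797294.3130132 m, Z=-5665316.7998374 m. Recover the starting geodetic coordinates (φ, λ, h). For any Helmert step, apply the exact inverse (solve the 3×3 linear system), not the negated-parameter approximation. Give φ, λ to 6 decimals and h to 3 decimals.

φ=-63.061300°, λ=74.717150°, h=2834.685 m

start: X=763264.1115, Y=2797294.3130, Z=-5665316.7998 m
→ Helmert⁻¹: X=763898.9386, Y=2797077.5594, Z=-5665394.8972
→ Helmert⁻¹: X=763723.6197, Y=2796404.6379, Z=-5666012.6867
→ Helmert⁻¹: X=764008.0149, Y=2796030.8915, Z=-5665603.9140
→ geod (Bowring, a=6378137.000): φ=-63.06130000°, λ=74.71715000°, h=2834.6850 m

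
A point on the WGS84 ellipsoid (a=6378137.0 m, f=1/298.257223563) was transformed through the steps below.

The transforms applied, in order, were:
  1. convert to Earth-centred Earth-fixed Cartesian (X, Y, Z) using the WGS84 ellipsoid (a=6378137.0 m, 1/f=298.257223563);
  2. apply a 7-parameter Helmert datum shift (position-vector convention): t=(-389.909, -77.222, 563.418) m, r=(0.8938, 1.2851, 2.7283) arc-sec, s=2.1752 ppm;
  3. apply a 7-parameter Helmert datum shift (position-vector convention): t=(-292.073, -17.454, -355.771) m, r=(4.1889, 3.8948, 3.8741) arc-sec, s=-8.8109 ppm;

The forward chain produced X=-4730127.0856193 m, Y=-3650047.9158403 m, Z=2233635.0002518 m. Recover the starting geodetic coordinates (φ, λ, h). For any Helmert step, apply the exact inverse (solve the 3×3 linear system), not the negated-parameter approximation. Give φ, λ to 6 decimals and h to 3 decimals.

φ=20.624584°, λ=-142.343386°, h=2470.466 m

start: X=-4730127.0856, Y=-3650047.9158, Z=2233635.0003 m
→ Helmert⁻¹: X=-4729987.4241, Y=-3649928.4140, Z=2233995.2649
→ Helmert⁻¹: X=-4729649.4184, Y=-3649771.0150, Z=2233413.3368
→ geod (Bowring, a=6378137.000): φ=20.62458400°, λ=-142.34338600°, h=2470.4660 m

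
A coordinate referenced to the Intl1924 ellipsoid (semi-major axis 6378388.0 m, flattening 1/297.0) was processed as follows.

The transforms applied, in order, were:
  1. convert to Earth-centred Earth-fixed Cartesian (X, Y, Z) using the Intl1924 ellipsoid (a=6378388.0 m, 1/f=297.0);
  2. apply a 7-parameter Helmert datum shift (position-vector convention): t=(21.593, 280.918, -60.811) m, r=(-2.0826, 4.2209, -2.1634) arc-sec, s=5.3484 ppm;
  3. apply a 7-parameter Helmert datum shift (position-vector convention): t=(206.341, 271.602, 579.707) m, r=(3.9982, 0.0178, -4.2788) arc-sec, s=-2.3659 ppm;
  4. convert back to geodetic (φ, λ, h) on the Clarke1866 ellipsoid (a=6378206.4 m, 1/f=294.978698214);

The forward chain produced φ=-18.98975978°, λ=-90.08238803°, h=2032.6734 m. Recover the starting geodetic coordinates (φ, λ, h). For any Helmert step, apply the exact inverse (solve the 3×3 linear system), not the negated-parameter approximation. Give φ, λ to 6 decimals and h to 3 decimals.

φ=-18.991221°, λ=-90.082352°, h=2508.071 m

start: φ=-18.989760°, λ=-90.082388°, h=2032.673 m
→ ECEF (a=6378206.400, f=1/294.978698214): X=-8678.2206, Y=-6035161.8657, Z=-2062815.4432
→ Helmert⁻¹: X=-8759.2032, Y=-6035487.9230, Z=-2063283.0419
→ Helmert⁻¹: X=-8675.2221, Y=-6035715.8182, Z=-2063272.3145
→ geod (Bowring, a=6378388.000): φ=-18.99122100°, λ=-90.08235200°, h=2508.0710 m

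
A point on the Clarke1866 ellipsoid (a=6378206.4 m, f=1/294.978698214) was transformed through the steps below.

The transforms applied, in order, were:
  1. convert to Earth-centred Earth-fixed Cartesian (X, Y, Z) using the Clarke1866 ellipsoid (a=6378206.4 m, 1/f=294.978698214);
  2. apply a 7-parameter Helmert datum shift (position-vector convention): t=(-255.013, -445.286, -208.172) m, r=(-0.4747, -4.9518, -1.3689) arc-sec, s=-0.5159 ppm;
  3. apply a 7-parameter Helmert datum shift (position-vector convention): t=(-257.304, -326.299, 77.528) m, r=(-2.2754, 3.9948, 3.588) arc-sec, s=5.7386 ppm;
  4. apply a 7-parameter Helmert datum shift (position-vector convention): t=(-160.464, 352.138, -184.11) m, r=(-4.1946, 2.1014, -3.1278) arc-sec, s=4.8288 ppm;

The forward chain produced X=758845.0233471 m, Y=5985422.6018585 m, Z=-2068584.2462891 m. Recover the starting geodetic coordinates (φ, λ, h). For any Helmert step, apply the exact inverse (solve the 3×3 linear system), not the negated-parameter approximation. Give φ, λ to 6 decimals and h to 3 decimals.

φ=-19.038287°, λ=82.768855°, h=2485.363 m

start: X=758845.0233, Y=5985422.6019, Z=-2068584.2463 m
→ Helmert⁻¹: X=758932.1355, Y=5985095.1319, Z=-2068260.7037
→ Helmert⁻¹: X=759329.2559, Y=5985396.6903, Z=-2068245.6286
→ Helmert⁻¹: X=759495.2874, Y=5985854.8643, Z=-2068042.9808
→ geod (Bowring, a=6378206.400): φ=-19.03828700°, λ=82.76885500°, h=2485.3630 m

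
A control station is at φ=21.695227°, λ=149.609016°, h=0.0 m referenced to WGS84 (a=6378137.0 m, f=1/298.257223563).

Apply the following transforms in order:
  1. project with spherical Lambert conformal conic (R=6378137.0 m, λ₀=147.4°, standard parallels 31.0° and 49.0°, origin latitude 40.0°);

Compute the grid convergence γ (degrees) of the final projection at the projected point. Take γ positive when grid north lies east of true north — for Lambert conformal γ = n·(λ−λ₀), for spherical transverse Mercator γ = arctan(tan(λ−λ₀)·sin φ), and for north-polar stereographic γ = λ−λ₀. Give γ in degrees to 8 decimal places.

1.42585109

start: φ=21.695227°, λ=149.609016°, h=0.000 m
→ into lcc (λ₀=147.4°): φ=21.69522700°, λ−λ₀=2.20901600°
convergence γ = 1.42585109°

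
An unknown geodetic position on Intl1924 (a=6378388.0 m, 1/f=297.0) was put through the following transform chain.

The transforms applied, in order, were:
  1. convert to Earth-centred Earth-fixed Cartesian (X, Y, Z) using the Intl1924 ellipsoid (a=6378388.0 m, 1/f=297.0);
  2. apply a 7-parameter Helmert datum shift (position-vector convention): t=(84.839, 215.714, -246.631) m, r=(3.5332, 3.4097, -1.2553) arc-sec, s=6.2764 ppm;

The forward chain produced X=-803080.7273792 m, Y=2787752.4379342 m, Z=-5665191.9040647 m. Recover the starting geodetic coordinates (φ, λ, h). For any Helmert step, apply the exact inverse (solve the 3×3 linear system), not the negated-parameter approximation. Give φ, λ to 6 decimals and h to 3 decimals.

φ=-63.041276°, λ=106.072240°, h=3118.800 m

start: X=-803080.7274, Y=2787752.4379, Z=-5665191.9041 m
→ Helmert⁻¹: X=-803083.8434, Y=2787417.3031, Z=-5664970.7402
→ geod (Bowring, a=6378388.000): φ=-63.04127600°, λ=106.07224000°, h=3118.8000 m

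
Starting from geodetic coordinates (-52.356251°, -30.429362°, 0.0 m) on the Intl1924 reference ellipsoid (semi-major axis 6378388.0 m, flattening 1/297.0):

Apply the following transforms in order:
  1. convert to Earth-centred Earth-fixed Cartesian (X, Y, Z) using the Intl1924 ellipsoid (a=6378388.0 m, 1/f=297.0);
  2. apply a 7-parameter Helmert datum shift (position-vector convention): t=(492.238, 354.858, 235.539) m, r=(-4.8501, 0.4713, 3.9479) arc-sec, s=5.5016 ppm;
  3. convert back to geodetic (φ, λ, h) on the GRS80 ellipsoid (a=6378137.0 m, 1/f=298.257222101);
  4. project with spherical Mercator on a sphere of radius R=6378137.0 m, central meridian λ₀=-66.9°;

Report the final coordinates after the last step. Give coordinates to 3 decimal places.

start: φ=-52.356251°, λ=-30.429362°, h=0.000 m
→ ECEF (a=6378388.000, f=1/297.0): X=3366099.2792, Y=-1977198.1863, Z=-5027210.5121
→ Helmert 7p (PV): X=3366636.3929, Y=-1976907.9889, Z=-5026963.8302
→ geod (Bowring, a=6378137.000): φ=-52.35185234°, λ=-30.42169754°, h=191.5859 m
→ merc (R=6378137.0, λ₀=-66.9°): E=4060746.0553, N=-6863996.6194

E=4060746.055 m, N=-6863996.619 m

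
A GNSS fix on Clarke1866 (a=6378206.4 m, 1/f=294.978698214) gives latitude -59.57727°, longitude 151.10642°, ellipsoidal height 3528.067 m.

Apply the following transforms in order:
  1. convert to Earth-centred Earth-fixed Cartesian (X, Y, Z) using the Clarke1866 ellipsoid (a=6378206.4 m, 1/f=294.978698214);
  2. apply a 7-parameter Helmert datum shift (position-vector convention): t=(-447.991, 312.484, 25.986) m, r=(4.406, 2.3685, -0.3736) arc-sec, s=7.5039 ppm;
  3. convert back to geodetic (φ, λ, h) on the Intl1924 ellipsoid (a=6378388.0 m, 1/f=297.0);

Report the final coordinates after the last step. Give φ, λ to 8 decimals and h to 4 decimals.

φ=-59.57063501°, λ=151.10403176°, h=3537.6805 m

start: φ=-59.577270°, λ=151.106420°, h=3528.067 m
→ ECEF (a=6378206.400, f=1/294.978698214): X=-2836431.0915, Y=1565379.4358, Z=-5479623.3317
→ Helmert 7p (PV): X=-2836960.4535, Y=1565825.8543, Z=-5479572.4556
→ geod (Bowring, a=6378388.000): φ=-59.57063501°, λ=151.10403176°, h=3537.6805 m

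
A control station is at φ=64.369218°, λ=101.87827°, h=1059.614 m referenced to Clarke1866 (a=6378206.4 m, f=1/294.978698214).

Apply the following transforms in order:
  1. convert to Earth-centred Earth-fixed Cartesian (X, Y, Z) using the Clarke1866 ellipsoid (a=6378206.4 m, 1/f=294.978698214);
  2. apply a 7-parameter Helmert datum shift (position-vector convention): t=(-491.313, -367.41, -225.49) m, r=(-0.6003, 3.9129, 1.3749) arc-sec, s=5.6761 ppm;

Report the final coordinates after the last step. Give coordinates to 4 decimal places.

start: φ=64.369218°, λ=101.878270°, h=1059.614 m
→ ECEF (a=6378206.400, f=1/294.978698214): X=-569561.0846, Y=2707850.4202, Z=5728402.4033
→ Helmert 7p (PV): X=-569965.0103, Y=2707511.2554, Z=5728212.3523

X=-569965.0103 m, Y=2707511.2554 m, Z=5728212.3523 m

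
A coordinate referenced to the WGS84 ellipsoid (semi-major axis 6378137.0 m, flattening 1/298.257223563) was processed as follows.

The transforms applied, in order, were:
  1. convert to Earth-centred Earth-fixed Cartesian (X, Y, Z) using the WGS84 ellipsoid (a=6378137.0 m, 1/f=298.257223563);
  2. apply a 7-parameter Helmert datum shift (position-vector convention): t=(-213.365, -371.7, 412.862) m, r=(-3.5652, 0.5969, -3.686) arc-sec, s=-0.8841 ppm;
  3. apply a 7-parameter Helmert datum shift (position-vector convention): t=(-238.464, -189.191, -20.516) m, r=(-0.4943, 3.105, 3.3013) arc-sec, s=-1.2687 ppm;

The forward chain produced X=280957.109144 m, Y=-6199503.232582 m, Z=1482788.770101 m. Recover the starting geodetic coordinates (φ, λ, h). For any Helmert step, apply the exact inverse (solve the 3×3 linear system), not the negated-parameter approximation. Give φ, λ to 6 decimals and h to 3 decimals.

start: X=280957.1091, Y=-6199503.2326, Z=1482788.7701 m
→ Helmert⁻¹: X=281074.3874, Y=-6199329.9587, Z=1482800.5422
→ Helmert⁻¹: X=281394.4888, Y=-6198984.3313, Z=1482282.6583
→ geod (Bowring, a=6378137.000): φ=13.52174300°, λ=-87.40092000°, h=2972.0180 m

φ=13.521743°, λ=-87.400920°, h=2972.018 m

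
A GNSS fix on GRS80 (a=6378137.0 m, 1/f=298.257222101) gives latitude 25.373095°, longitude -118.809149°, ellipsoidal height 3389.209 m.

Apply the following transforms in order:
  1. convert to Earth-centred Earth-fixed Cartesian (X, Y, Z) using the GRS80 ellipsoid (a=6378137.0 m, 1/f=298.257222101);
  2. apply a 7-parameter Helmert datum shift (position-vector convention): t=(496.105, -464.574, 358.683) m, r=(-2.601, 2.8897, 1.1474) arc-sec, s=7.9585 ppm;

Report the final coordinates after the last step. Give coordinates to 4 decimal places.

start: φ=25.373095°, λ=-118.809149°, h=3389.209 m
→ ECEF (a=6378137.000, f=1/298.257222101): X=-2780279.2302, Y=-5055396.8136, Z=2717927.2064
→ Helmert 7p (PV): X=-2779739.0523, Y=-5055882.8137, Z=2718410.2202

X=-2779739.0523 m, Y=-5055882.8137 m, Z=2718410.2202 m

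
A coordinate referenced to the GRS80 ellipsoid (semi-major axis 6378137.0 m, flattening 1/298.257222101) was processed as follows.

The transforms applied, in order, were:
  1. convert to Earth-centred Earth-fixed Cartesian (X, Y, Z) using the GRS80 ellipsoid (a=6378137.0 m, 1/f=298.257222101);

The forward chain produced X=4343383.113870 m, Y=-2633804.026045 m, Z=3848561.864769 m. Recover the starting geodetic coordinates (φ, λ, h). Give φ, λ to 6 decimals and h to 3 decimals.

start: X=4343383.1139, Y=-2633804.0260, Z=3848561.8648 m
→ geod (Bowring, a=6378137.000): φ=37.33498100°, λ=-31.23239600°, h=2545.6010 m

φ=37.334981°, λ=-31.232396°, h=2545.601 m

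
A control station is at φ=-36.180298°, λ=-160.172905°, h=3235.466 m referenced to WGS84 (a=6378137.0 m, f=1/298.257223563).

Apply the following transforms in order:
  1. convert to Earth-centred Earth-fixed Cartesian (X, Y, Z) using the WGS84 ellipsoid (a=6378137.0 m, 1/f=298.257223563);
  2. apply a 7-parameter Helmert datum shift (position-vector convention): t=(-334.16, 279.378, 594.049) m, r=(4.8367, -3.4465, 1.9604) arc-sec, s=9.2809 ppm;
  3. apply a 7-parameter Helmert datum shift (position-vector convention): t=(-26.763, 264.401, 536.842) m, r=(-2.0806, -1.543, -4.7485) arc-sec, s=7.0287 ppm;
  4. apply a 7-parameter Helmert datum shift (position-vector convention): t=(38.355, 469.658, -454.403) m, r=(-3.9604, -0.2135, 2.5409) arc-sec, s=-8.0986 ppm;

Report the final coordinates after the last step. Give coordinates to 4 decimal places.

start: φ=-36.180298°, λ=-160.172905°, h=3235.466 m
→ ECEF (a=6378137.000, f=1/298.257223563): X=-4851131.4841, Y=-1749106.6787, Z=-3746268.3176
→ Helmert 7p (PV): X=-4851431.4454, Y=-1748801.7940, Z=-3745831.1113
→ Helmert 7p (PV): X=-4851504.5463, Y=-1748475.7819, Z=-3745339.2495
→ Helmert 7p (PV): X=-4851401.4855, Y=-1748123.6392, Z=-3745734.7707

X=-4851401.4855 m, Y=-1748123.6392 m, Z=-3745734.7707 m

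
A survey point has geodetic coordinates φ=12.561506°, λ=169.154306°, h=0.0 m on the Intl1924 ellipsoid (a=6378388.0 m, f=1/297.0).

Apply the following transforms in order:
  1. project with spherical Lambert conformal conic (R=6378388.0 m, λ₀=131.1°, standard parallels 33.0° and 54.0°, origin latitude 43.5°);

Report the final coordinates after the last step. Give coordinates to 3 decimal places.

start: φ=12.561506°, λ=169.154306°, h=0.000 m
→ lcc (R=6378388.0, λ₀=131.1°): E=4490976.7802, N=-2498004.7622

E=4490976.780 m, N=-2498004.762 m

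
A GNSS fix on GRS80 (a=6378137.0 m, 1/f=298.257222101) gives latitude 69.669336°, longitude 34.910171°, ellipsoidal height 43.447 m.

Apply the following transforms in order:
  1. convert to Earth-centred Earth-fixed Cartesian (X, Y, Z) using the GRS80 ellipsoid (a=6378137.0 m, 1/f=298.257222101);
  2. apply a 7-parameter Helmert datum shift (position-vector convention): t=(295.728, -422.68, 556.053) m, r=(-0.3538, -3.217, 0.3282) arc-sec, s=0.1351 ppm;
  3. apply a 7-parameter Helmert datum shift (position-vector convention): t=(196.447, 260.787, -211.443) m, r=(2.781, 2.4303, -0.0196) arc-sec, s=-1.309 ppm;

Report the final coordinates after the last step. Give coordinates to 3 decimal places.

start: φ=69.669336°, λ=34.910171°, h=43.447 m
→ ECEF (a=6378137.000, f=1/298.257222101): X=1822619.4568, Y=1271958.0077, Z=5958364.0616
→ Helmert 7p (PV): X=1822820.4778, Y=1271548.6199, Z=5958947.1643
→ Helmert 7p (PV): X=1823084.8703, Y=1271727.2268, Z=5958723.5876

X=1823084.870 m, Y=1271727.227 m, Z=5958723.588 m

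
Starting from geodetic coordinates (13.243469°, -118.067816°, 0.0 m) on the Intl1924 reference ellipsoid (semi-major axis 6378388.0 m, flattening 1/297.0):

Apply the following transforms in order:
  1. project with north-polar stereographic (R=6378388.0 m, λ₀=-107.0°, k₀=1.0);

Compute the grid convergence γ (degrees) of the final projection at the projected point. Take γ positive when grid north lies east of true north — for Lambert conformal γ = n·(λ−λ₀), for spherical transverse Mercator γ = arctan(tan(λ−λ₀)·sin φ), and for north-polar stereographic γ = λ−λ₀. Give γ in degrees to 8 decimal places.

-11.06781600

start: φ=13.243469°, λ=-118.067816°, h=0.000 m
→ into stereo (λ₀=-107.0°): φ=13.24346900°, λ−λ₀=-11.06781600°
convergence γ = -11.06781600°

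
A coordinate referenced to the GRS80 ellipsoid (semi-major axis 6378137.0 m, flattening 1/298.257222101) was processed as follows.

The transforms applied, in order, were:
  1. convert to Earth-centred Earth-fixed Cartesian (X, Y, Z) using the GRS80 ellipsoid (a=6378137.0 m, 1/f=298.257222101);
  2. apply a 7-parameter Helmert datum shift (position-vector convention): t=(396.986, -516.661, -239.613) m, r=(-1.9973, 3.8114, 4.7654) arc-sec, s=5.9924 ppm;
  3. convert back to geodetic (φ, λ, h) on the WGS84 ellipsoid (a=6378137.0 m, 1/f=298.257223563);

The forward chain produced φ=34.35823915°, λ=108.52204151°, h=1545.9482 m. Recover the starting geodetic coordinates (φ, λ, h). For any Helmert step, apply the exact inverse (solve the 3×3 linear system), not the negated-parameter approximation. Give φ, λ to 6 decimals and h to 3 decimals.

φ=34.357080°, λ=108.523826°, h=2151.587 m

start: φ=34.358239°, λ=108.522042°, h=1545.948 m
→ ECEF (a=6378137.000, f=1/298.257223563): X=-1674820.2278, Y=4999118.0552, Z=3580193.5743
→ Helmert⁻¹: X=-1675157.8276, Y=4999608.7884, Z=3580429.1903
→ geod (Bowring, a=6378137.000): φ=34.35708000°, λ=108.52382600°, h=2151.5870 m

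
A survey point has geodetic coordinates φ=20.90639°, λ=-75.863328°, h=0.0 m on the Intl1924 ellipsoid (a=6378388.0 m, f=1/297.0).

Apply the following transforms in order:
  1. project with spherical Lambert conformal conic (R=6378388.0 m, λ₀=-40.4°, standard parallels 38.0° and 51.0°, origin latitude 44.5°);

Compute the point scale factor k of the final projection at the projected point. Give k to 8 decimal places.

start: φ=20.906390°, λ=-75.863328°, h=0.000 m
→ into lcc (λ₀=-40.4°): φ=20.90639000°, λ−λ₀=-35.46332800°
scale k = 1.07465837

1.07465837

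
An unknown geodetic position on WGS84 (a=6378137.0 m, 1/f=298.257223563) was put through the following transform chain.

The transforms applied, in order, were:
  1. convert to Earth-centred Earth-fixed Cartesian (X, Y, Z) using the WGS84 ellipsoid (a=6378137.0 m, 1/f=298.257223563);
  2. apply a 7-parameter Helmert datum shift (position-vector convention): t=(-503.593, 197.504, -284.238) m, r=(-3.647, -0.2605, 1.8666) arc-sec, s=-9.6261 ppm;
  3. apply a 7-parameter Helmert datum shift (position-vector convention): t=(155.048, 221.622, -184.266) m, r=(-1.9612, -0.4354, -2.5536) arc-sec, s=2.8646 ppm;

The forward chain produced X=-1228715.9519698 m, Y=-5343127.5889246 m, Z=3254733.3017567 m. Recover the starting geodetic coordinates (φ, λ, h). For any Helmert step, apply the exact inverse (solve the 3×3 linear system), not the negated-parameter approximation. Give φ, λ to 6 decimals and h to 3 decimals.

φ=30.865183°, λ=-102.945652°, h=3918.414 m

start: X=-1228715.9520, Y=-5343127.5889, Z=3254733.3018 m
→ Helmert⁻¹: X=-1228794.4570, Y=-5343380.0649, Z=3254860.0318
→ Helmert⁻¹: X=-1228346.9346, Y=-5343675.4448, Z=3255082.6735
→ geod (Bowring, a=6378137.000): φ=30.86518300°, λ=-102.94565200°, h=3918.4140 m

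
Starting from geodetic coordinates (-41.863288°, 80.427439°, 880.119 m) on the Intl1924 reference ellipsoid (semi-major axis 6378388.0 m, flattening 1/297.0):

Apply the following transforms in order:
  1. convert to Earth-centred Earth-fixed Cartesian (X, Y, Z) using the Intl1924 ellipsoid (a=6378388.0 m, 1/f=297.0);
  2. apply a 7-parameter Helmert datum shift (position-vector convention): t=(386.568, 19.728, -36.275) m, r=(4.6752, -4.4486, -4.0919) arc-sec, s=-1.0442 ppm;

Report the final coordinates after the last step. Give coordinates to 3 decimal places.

X=791812.200 m, Y=4691862.351 m, Z=-4234875.752 m

start: φ=-41.863288°, λ=80.427439°, h=880.119 m
→ ECEF (a=6378388.000, f=1/297.0): X=791242.0455, Y=4691767.2287, Z=-4234967.3078
→ Helmert 7p (PV): X=791812.2001, Y=4691862.3505, Z=-4234875.7521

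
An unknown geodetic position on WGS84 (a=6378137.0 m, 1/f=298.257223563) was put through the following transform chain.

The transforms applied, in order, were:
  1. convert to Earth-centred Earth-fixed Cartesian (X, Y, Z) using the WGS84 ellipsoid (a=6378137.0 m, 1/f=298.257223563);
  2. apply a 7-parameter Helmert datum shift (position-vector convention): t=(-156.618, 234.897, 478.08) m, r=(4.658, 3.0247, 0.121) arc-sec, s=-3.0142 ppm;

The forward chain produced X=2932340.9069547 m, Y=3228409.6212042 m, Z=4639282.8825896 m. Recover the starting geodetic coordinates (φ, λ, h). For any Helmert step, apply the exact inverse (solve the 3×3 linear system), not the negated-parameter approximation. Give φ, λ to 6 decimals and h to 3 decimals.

start: X=2932340.9070, Y=3228409.6212, Z=4639282.8826 m
→ Helmert⁻¹: X=2932440.2340, Y=3228287.4904, Z=4638788.8835
→ geod (Bowring, a=6378137.000): φ=46.95790000°, λ=47.74931600°, h=297.3130 m

φ=46.957900°, λ=47.749316°, h=297.313 m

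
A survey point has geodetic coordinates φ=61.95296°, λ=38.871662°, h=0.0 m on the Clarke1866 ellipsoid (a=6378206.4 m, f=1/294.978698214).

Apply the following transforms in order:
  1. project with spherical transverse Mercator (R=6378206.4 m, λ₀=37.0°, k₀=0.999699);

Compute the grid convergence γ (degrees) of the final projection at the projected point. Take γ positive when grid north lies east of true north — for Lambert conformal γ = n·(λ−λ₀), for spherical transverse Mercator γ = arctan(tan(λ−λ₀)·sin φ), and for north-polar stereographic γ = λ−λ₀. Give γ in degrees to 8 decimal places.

1.65198739

start: φ=61.952960°, λ=38.871662°, h=0.000 m
→ into tm (λ₀=37.0°): φ=61.95296000°, λ−λ₀=1.87166200°
convergence γ = 1.65198739°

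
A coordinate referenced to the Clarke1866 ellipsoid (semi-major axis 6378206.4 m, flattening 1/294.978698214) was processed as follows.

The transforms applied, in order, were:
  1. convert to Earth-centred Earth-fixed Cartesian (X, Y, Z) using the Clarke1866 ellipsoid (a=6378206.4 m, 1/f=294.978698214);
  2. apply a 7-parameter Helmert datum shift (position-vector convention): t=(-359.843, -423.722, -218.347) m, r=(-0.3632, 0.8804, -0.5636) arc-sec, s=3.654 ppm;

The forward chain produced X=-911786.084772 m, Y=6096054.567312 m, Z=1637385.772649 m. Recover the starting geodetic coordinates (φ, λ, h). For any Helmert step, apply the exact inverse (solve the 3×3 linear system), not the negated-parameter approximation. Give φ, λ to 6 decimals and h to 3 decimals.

φ=14.974574°, λ=98.502996°, h=1250.257 m

start: X=-911786.0848, Y=6096054.5673, Z=1637385.7726 m
→ Helmert⁻¹: X=-911446.5592, Y=6096450.6388, Z=1637604.9804
→ geod (Bowring, a=6378206.400): φ=14.97457400°, λ=98.50299600°, h=1250.2570 m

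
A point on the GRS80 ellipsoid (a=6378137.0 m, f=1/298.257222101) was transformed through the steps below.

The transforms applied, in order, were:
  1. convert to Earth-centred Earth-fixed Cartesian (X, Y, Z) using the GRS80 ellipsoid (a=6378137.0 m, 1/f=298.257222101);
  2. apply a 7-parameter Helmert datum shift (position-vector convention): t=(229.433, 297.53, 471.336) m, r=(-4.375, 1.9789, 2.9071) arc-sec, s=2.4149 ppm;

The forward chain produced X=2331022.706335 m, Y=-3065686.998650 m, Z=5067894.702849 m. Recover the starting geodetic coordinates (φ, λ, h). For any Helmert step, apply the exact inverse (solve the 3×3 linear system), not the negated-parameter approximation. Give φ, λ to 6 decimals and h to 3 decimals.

φ=52.949016°, λ=-52.759877°, h=302.648 m

start: X=2331022.7063, Y=-3065686.9986, Z=5067894.7028 m
→ Helmert⁻¹: X=2330695.8146, Y=-3066117.4554, Z=5067368.4560
→ geod (Bowring, a=6378137.000): φ=52.94901600°, λ=-52.75987700°, h=302.6480 m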